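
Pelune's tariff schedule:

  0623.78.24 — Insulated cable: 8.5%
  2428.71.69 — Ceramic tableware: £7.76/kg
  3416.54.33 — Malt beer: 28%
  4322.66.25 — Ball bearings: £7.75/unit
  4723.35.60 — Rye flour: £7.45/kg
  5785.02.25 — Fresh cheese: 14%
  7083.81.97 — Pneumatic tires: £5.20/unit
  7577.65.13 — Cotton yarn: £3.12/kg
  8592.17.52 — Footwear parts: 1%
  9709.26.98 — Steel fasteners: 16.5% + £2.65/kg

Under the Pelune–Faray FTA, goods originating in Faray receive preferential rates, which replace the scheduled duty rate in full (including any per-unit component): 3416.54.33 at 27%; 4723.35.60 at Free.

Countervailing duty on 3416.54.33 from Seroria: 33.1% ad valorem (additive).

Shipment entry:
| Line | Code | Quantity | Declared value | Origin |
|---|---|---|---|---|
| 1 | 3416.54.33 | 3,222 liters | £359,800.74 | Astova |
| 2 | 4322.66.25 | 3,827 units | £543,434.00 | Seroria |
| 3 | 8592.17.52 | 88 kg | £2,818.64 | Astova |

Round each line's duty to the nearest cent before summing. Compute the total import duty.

£130,431.65

Line 1 (3416.54.33, Astova, 3,222 liters, £359,800.74):
Base rate for 3416.54.33 is 28%.
3416.54.33 has an FTA preferential rate, but origin Astova is not Faray; base rate stands.
The additional-duty order on 3416.54.33 targets Seroria, not Astova; it does not apply.
Duty = £359,800.74 × 28% = £100,744.21.
Line 2 (4322.66.25, Seroria, 3,827 units, £543,434.00):
Base rate for 4322.66.25 is £7.75/unit.
Duty = 3,827 × £7.75 = £29,659.25.
Line 3 (8592.17.52, Astova, 88 kg, £2,818.64):
Base rate for 8592.17.52 is 1%.
Duty = £2,818.64 × 1% = £28.19.
Total = £100,744.21 + £29,659.25 + £28.19 = £130,431.65.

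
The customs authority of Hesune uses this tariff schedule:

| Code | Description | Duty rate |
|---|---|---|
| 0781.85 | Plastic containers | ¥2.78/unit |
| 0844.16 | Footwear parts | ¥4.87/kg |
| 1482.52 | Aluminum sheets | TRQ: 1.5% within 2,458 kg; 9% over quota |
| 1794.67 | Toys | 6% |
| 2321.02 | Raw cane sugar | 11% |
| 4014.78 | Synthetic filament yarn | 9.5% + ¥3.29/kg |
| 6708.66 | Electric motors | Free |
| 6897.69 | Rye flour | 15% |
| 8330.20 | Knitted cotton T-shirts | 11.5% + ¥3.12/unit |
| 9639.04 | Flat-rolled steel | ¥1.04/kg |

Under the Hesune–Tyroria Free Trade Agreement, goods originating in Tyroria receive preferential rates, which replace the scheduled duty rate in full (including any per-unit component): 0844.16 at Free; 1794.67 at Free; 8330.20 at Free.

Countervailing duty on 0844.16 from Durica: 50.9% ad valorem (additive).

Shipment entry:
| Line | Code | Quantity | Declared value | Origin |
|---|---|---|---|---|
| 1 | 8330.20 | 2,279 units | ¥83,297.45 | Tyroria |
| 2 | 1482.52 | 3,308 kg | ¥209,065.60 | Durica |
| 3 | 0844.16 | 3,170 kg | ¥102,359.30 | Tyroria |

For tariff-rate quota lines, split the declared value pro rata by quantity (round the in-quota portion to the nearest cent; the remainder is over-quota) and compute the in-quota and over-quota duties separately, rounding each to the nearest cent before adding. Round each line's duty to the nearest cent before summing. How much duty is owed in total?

Line 1 (8330.20, Tyroria, 2,279 units, ¥83,297.45):
Base rate for 8330.20 is 11.5% + ¥3.12/unit.
Origin Tyroria qualifies under the Hesune–Tyroria agreement and 8330.20 is covered: preferential rate Free applies instead.
Duty = ¥83,297.45 × 0% = ¥0.00.
Line 2 (1482.52, Durica, 3,308 kg, ¥209,065.60):
Code 1482.52 is under a tariff-rate quota (threshold 2,458 kg). In-quota: 2,458 kg at 1.5%; over-quota: 850 kg at 9%.
Pro-rata value split: in-quota = ¥209,065.60 × 2,458/3,308 = ¥155,345.60; over-quota = ¥209,065.60 − ¥155,345.60 = ¥53,720.00.
In-quota duty = ¥155,345.60 × 1.5% = ¥2,330.18. Over-quota duty = ¥53,720.00 × 9% = ¥4,834.80.
Line duty = ¥2,330.18 + ¥4,834.80 = ¥7,164.98.
Line 3 (0844.16, Tyroria, 3,170 kg, ¥102,359.30):
Base rate for 0844.16 is ¥4.87/kg.
Origin Tyroria qualifies under the Hesune–Tyroria agreement and 0844.16 is covered: preferential rate Free applies instead.
The additional-duty order on 0844.16 targets Durica, not Tyroria; it does not apply.
Duty = ¥102,359.30 × 0% = ¥0.00.
Total = ¥0.00 + ¥7,164.98 + ¥0.00 = ¥7,164.98.

¥7,164.98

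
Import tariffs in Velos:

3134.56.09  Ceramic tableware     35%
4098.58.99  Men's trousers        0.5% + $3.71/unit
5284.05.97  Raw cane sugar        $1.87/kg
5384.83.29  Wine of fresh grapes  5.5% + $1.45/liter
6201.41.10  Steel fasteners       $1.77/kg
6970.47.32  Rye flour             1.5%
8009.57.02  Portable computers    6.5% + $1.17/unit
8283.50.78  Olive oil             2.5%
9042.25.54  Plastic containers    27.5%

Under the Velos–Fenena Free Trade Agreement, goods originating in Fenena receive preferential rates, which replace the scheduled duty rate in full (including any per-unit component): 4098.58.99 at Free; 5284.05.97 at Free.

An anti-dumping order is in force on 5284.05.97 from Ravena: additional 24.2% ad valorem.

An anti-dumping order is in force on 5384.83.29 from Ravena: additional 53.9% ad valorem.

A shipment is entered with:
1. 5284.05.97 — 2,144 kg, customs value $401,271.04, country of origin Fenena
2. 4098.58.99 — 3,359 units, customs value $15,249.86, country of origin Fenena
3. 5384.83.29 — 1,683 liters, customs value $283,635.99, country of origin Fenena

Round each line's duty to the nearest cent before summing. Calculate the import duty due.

Line 1 (5284.05.97, Fenena, 2,144 kg, $401,271.04):
Base rate for 5284.05.97 is $1.87/kg.
Origin Fenena qualifies under the Velos–Fenena agreement and 5284.05.97 is covered: preferential rate Free applies instead.
The additional-duty order on 5284.05.97 targets Ravena, not Fenena; it does not apply.
Duty = $401,271.04 × 0% = $0.00.
Line 2 (4098.58.99, Fenena, 3,359 units, $15,249.86):
Base rate for 4098.58.99 is 0.5% + $3.71/unit.
Origin Fenena qualifies under the Velos–Fenena agreement and 4098.58.99 is covered: preferential rate Free applies instead.
Duty = $15,249.86 × 0% = $0.00.
Line 3 (5384.83.29, Fenena, 1,683 liters, $283,635.99):
Base rate for 5384.83.29 is 5.5% + $1.45/liter.
Origin Fenena is the FTA partner but 5384.83.29 is not on the preference list; base rate stands.
The additional-duty order on 5384.83.29 targets Ravena, not Fenena; it does not apply.
Duty = $283,635.99 × 5.5% + 1,683 × $1.45 = $18,040.33.
Total = $0.00 + $0.00 + $18,040.33 = $18,040.33.

$18,040.33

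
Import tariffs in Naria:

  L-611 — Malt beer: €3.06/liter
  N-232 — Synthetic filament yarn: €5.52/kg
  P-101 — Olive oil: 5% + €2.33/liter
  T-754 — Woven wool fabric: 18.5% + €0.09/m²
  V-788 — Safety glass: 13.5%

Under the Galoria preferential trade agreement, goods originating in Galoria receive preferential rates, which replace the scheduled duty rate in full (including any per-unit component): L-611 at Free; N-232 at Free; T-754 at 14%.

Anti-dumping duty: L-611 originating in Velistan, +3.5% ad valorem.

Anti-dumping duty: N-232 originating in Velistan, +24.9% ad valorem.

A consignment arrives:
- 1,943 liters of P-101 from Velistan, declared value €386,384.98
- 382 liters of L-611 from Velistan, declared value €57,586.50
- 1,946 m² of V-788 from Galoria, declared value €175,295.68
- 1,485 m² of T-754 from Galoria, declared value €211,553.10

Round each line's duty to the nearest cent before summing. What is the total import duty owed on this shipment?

Line 1 (P-101, Velistan, 1,943 liters, €386,384.98):
Base rate for P-101 is 5% + €2.33/liter.
Duty = €386,384.98 × 5% + 1,943 × €2.33 = €23,846.44.
Line 2 (L-611, Velistan, 382 liters, €57,586.50):
Base rate for L-611 is €3.06/liter.
L-611 has an FTA preferential rate, but origin Velistan is not Galoria; base rate stands.
Additional duty on L-611 from Velistan: +3.5% ad valorem. Applied ad valorem rate = 3.5%.
Duty = €57,586.50 × 3.5% + 382 × €3.06 = €3,184.45.
Line 3 (V-788, Galoria, 1,946 m², €175,295.68):
Base rate for V-788 is 13.5%.
Origin Galoria is the FTA partner but V-788 is not on the preference list; base rate stands.
Duty = €175,295.68 × 13.5% = €23,664.92.
Line 4 (T-754, Galoria, 1,485 m², €211,553.10):
Base rate for T-754 is 18.5% + €0.09/m².
Origin Galoria qualifies under the Naria–Galoria agreement and T-754 is covered: preferential rate 14% applies instead.
Duty = €211,553.10 × 14% = €29,617.43.
Total = €23,846.44 + €3,184.45 + €23,664.92 + €29,617.43 = €80,313.24.

€80,313.24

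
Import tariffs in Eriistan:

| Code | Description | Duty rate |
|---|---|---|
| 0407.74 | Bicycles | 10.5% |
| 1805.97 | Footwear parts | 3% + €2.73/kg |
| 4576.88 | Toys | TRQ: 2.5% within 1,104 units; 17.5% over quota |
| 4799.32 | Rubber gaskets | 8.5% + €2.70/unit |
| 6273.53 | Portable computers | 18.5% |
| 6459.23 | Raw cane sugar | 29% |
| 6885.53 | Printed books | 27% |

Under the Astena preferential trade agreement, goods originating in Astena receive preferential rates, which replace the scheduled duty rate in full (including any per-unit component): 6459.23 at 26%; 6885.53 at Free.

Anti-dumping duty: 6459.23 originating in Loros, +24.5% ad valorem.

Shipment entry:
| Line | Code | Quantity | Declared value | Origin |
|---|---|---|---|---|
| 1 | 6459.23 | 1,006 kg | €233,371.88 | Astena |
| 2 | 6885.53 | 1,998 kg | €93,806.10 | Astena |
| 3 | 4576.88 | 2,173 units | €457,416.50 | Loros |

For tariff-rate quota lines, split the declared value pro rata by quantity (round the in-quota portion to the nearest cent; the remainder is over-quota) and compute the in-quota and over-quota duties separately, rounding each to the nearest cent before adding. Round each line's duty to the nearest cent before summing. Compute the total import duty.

€105,865.78

Line 1 (6459.23, Astena, 1,006 kg, €233,371.88):
Base rate for 6459.23 is 29%.
Origin Astena qualifies under the Eriistan–Astena agreement and 6459.23 is covered: preferential rate 26% applies instead.
The additional-duty order on 6459.23 targets Loros, not Astena; it does not apply.
Duty = €233,371.88 × 26% = €60,676.69.
Line 2 (6885.53, Astena, 1,998 kg, €93,806.10):
Base rate for 6885.53 is 27%.
Origin Astena qualifies under the Eriistan–Astena agreement and 6885.53 is covered: preferential rate Free applies instead.
Duty = €93,806.10 × 0% = €0.00.
Line 3 (4576.88, Loros, 2,173 units, €457,416.50):
Code 4576.88 is under a tariff-rate quota (threshold 1,104 units). In-quota: 1,104 units at 2.5%; over-quota: 1,069 units at 17.5%.
Pro-rata value split: in-quota = €457,416.50 × 1,104/2,173 = €232,392.00; over-quota = €457,416.50 − €232,392.00 = €225,024.50.
In-quota duty = €232,392.00 × 2.5% = €5,809.80. Over-quota duty = €225,024.50 × 17.5% = €39,379.29.
Line duty = €5,809.80 + €39,379.29 = €45,189.09.
Total = €60,676.69 + €0.00 + €45,189.09 = €105,865.78.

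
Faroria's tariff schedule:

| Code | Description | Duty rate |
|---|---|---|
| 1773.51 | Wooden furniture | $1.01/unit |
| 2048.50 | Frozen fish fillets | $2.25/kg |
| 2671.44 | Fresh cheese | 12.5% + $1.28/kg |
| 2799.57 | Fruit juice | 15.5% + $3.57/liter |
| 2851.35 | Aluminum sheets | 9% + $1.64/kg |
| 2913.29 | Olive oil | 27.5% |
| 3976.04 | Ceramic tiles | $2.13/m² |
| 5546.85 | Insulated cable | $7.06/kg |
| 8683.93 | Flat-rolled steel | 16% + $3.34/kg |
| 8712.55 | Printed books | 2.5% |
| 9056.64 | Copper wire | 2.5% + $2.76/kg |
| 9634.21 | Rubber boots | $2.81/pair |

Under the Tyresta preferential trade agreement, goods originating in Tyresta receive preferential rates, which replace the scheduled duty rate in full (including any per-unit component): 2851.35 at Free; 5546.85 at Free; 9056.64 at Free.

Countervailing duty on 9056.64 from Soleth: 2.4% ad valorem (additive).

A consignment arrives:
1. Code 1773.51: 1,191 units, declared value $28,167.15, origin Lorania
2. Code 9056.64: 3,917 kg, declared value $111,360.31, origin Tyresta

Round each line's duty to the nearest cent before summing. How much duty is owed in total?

$1,202.91

Line 1 (1773.51, Lorania, 1,191 units, $28,167.15):
Base rate for 1773.51 is $1.01/unit.
Duty = 1,191 × $1.01 = $1,202.91.
Line 2 (9056.64, Tyresta, 3,917 kg, $111,360.31):
Base rate for 9056.64 is 2.5% + $2.76/kg.
Origin Tyresta qualifies under the Faroria–Tyresta agreement and 9056.64 is covered: preferential rate Free applies instead.
The additional-duty order on 9056.64 targets Soleth, not Tyresta; it does not apply.
Duty = $111,360.31 × 0% = $0.00.
Total = $1,202.91 + $0.00 = $1,202.91.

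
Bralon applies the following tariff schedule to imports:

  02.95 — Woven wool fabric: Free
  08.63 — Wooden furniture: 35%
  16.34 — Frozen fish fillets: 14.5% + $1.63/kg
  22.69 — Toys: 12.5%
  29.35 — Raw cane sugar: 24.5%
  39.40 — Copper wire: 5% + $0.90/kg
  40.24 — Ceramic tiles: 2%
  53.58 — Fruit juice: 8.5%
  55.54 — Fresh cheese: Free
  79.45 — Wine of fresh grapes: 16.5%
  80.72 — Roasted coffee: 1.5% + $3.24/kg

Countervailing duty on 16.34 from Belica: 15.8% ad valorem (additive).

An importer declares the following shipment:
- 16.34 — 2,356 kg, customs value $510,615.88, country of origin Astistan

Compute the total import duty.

Line 1 (16.34, Astistan, 2,356 kg, $510,615.88):
Base rate for 16.34 is 14.5% + $1.63/kg.
The additional-duty order on 16.34 targets Belica, not Astistan; it does not apply.
Duty = $510,615.88 × 14.5% + 2,356 × $1.63 = $77,879.58.

$77,879.58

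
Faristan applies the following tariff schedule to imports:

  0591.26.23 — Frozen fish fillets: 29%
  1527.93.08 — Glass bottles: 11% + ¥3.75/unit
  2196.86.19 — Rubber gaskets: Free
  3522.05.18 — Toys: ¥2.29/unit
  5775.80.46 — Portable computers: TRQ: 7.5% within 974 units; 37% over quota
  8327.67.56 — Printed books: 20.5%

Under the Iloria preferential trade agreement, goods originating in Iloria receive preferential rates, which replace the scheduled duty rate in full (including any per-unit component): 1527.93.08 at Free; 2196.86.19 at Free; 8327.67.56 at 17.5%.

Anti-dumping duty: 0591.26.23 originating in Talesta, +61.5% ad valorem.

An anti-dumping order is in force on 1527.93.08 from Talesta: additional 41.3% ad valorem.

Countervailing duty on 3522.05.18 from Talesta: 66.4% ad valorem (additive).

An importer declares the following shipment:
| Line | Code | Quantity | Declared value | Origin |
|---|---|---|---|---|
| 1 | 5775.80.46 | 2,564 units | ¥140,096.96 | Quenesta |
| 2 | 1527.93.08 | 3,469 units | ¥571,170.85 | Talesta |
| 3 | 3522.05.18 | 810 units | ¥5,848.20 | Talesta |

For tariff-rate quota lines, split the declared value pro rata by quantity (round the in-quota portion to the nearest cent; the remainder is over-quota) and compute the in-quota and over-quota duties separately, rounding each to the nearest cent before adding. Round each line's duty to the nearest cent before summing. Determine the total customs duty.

Line 1 (5775.80.46, Quenesta, 2,564 units, ¥140,096.96):
Code 5775.80.46 is under a tariff-rate quota (threshold 974 units). In-quota: 974 units at 7.5%; over-quota: 1,590 units at 37%.
Pro-rata value split: in-quota = ¥140,096.96 × 974/2,564 = ¥53,219.36; over-quota = ¥140,096.96 − ¥53,219.36 = ¥86,877.60.
In-quota duty = ¥53,219.36 × 7.5% = ¥3,991.45. Over-quota duty = ¥86,877.60 × 37% = ¥32,144.71.
Line duty = ¥3,991.45 + ¥32,144.71 = ¥36,136.16.
Line 2 (1527.93.08, Talesta, 3,469 units, ¥571,170.85):
Base rate for 1527.93.08 is 11% + ¥3.75/unit.
1527.93.08 has an FTA preferential rate, but origin Talesta is not Iloria; base rate stands.
Additional duty on 1527.93.08 from Talesta: +41.3%. Applied ad valorem rate: 11% + 41.3% = 52.3%.
Duty = ¥571,170.85 × 52.3% + 3,469 × ¥3.75 = ¥311,731.10.
Line 3 (3522.05.18, Talesta, 810 units, ¥5,848.20):
Base rate for 3522.05.18 is ¥2.29/unit.
Additional duty on 3522.05.18 from Talesta: +66.4% ad valorem. Applied ad valorem rate = 66.4%.
Duty = ¥5,848.20 × 66.4% + 810 × ¥2.29 = ¥5,738.10.
Total = ¥36,136.16 + ¥311,731.10 + ¥5,738.10 = ¥353,605.36.

¥353,605.36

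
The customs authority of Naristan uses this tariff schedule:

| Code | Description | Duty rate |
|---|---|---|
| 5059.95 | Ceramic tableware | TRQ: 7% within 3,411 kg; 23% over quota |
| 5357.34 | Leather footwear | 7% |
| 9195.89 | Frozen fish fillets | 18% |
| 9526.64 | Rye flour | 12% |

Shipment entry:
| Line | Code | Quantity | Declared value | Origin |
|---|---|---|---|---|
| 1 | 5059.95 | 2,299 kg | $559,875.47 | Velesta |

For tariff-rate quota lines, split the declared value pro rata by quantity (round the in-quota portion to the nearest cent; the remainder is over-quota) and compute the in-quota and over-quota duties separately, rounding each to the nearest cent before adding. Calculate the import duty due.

$39,191.28

Line 1 (5059.95, Velesta, 2,299 kg, $559,875.47):
Code 5059.95 is under a tariff-rate quota (threshold 3,411 kg). Quantity 2,299 kg is within the quota, so the in-quota rate 7% applies to the full value.
Duty = $559,875.47 × 7% = $39,191.28.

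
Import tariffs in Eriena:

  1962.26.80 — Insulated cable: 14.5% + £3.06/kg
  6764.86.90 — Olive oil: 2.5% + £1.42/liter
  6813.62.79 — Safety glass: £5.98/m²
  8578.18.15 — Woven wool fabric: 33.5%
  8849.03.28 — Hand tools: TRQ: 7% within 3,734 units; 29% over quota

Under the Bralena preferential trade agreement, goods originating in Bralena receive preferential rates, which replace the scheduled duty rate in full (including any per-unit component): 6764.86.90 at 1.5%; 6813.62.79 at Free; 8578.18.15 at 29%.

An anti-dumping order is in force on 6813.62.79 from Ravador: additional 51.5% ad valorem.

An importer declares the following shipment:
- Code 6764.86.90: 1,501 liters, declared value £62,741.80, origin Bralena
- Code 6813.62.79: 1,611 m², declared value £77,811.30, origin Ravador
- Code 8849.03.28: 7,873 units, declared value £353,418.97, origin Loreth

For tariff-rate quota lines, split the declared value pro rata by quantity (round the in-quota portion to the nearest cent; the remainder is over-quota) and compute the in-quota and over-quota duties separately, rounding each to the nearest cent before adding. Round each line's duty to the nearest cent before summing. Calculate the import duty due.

£116,263.00

Line 1 (6764.86.90, Bralena, 1,501 liters, £62,741.80):
Base rate for 6764.86.90 is 2.5% + £1.42/liter.
Origin Bralena qualifies under the Eriena–Bralena agreement and 6764.86.90 is covered: preferential rate 1.5% applies instead.
Duty = £62,741.80 × 1.5% = £941.13.
Line 2 (6813.62.79, Ravador, 1,611 m², £77,811.30):
Base rate for 6813.62.79 is £5.98/m².
6813.62.79 has an FTA preferential rate, but origin Ravador is not Bralena; base rate stands.
Additional duty on 6813.62.79 from Ravador: +51.5% ad valorem. Applied ad valorem rate = 51.5%.
Duty = £77,811.30 × 51.5% + 1,611 × £5.98 = £49,706.60.
Line 3 (8849.03.28, Loreth, 7,873 units, £353,418.97):
Code 8849.03.28 is under a tariff-rate quota (threshold 3,734 units). In-quota: 3,734 units at 7%; over-quota: 4,139 units at 29%.
Pro-rata value split: in-quota = £353,418.97 × 3,734/7,873 = £167,619.26; over-quota = £353,418.97 − £167,619.26 = £185,799.71.
In-quota duty = £167,619.26 × 7% = £11,733.35. Over-quota duty = £185,799.71 × 29% = £53,881.92.
Line duty = £11,733.35 + £53,881.92 = £65,615.27.
Total = £941.13 + £49,706.60 + £65,615.27 = £116,263.00.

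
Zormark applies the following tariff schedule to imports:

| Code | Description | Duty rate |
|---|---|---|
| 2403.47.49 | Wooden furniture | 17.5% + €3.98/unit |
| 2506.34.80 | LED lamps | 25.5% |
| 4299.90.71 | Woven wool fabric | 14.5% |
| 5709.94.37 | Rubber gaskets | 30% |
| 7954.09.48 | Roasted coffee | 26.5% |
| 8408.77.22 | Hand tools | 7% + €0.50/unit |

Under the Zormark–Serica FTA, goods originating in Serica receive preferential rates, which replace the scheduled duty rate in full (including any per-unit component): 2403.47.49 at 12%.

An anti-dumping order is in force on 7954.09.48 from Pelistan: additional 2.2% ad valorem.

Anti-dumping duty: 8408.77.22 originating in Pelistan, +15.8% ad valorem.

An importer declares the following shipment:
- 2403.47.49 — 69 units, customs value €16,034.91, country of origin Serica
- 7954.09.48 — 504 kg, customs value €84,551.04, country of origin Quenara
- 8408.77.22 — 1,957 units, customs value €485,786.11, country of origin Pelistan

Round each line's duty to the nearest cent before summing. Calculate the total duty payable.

€136,067.95

Line 1 (2403.47.49, Serica, 69 units, €16,034.91):
Base rate for 2403.47.49 is 17.5% + €3.98/unit.
Origin Serica qualifies under the Zormark–Serica agreement and 2403.47.49 is covered: preferential rate 12% applies instead.
Duty = €16,034.91 × 12% = €1,924.19.
Line 2 (7954.09.48, Quenara, 504 kg, €84,551.04):
Base rate for 7954.09.48 is 26.5%.
The additional-duty order on 7954.09.48 targets Pelistan, not Quenara; it does not apply.
Duty = €84,551.04 × 26.5% = €22,406.03.
Line 3 (8408.77.22, Pelistan, 1,957 units, €485,786.11):
Base rate for 8408.77.22 is 7% + €0.50/unit.
Additional duty on 8408.77.22 from Pelistan: +15.8%. Applied ad valorem rate: 7% + 15.8% = 22.8%.
Duty = €485,786.11 × 22.8% + 1,957 × €0.50 = €111,737.73.
Total = €1,924.19 + €22,406.03 + €111,737.73 = €136,067.95.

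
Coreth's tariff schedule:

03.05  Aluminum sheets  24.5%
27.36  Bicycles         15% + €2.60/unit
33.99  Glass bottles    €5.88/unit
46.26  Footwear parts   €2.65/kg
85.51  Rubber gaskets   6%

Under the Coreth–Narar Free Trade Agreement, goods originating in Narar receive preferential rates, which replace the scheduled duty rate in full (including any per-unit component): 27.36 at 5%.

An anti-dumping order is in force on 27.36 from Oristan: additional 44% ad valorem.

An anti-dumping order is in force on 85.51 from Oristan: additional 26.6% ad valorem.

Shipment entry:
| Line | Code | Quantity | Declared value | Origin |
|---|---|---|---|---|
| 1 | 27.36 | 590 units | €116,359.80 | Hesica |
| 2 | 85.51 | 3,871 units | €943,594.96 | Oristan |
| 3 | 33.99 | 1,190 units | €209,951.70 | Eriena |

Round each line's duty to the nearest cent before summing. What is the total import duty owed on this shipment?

Line 1 (27.36, Hesica, 590 units, €116,359.80):
Base rate for 27.36 is 15% + €2.60/unit.
27.36 has an FTA preferential rate, but origin Hesica is not Narar; base rate stands.
The additional-duty order on 27.36 targets Oristan, not Hesica; it does not apply.
Duty = €116,359.80 × 15% + 590 × €2.60 = €18,987.97.
Line 2 (85.51, Oristan, 3,871 units, €943,594.96):
Base rate for 85.51 is 6%.
Additional duty on 85.51 from Oristan: +26.6%. Applied ad valorem rate: 6% + 26.6% = 32.6%.
Duty = €943,594.96 × 32.6% = €307,611.96.
Line 3 (33.99, Eriena, 1,190 units, €209,951.70):
Base rate for 33.99 is €5.88/unit.
Duty = 1,190 × €5.88 = €6,997.20.
Total = €18,987.97 + €307,611.96 + €6,997.20 = €333,597.13.

€333,597.13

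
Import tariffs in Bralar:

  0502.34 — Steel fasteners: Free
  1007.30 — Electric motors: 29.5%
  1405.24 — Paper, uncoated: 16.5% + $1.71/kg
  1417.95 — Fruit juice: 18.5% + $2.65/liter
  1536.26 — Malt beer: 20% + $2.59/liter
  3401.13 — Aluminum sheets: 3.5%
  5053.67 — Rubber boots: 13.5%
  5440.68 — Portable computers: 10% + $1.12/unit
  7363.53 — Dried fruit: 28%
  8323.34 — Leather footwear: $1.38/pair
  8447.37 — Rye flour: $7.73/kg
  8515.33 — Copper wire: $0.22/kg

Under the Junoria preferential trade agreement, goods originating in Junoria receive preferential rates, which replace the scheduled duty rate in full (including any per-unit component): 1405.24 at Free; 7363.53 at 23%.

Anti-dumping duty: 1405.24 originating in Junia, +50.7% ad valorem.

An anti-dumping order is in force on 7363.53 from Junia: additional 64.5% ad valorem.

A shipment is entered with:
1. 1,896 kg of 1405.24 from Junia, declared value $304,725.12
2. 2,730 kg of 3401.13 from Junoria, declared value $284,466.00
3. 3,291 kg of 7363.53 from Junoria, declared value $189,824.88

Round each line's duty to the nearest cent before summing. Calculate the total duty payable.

Line 1 (1405.24, Junia, 1,896 kg, $304,725.12):
Base rate for 1405.24 is 16.5% + $1.71/kg.
1405.24 has an FTA preferential rate, but origin Junia is not Junoria; base rate stands.
Additional duty on 1405.24 from Junia: +50.7%. Applied ad valorem rate: 16.5% + 50.7% = 67.2%.
Duty = $304,725.12 × 67.2% + 1,896 × $1.71 = $208,017.44.
Line 2 (3401.13, Junoria, 2,730 kg, $284,466.00):
Base rate for 3401.13 is 3.5%.
Origin Junoria is the FTA partner but 3401.13 is not on the preference list; base rate stands.
Duty = $284,466.00 × 3.5% = $9,956.31.
Line 3 (7363.53, Junoria, 3,291 kg, $189,824.88):
Base rate for 7363.53 is 28%.
Origin Junoria qualifies under the Bralar–Junoria agreement and 7363.53 is covered: preferential rate 23% applies instead.
The additional-duty order on 7363.53 targets Junia, not Junoria; it does not apply.
Duty = $189,824.88 × 23% = $43,659.72.
Total = $208,017.44 + $9,956.31 + $43,659.72 = $261,633.47.

$261,633.47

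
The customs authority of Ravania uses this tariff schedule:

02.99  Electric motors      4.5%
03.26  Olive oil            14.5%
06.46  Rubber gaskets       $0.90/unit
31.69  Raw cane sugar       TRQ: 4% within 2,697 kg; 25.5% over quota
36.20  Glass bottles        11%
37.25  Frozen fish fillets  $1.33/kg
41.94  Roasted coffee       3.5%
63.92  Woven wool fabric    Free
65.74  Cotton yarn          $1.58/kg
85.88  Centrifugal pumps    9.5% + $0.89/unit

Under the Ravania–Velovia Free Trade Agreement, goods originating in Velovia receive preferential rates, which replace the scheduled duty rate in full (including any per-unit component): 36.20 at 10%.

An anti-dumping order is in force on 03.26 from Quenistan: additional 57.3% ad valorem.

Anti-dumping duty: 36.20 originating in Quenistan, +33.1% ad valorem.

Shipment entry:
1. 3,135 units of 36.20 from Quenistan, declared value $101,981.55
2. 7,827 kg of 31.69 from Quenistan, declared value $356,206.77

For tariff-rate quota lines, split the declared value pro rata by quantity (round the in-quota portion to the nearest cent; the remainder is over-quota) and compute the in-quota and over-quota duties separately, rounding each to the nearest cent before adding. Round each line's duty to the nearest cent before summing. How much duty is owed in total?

Line 1 (36.20, Quenistan, 3,135 units, $101,981.55):
Base rate for 36.20 is 11%.
36.20 has an FTA preferential rate, but origin Quenistan is not Velovia; base rate stands.
Additional duty on 36.20 from Quenistan: +33.1%. Applied ad valorem rate: 11% + 33.1% = 44.1%.
Duty = $101,981.55 × 44.1% = $44,973.86.
Line 2 (31.69, Quenistan, 7,827 kg, $356,206.77):
Code 31.69 is under a tariff-rate quota (threshold 2,697 kg). In-quota: 2,697 kg at 4%; over-quota: 5,130 kg at 25.5%.
Pro-rata value split: in-quota = $356,206.77 × 2,697/7,827 = $122,740.47; over-quota = $356,206.77 − $122,740.47 = $233,466.30.
In-quota duty = $122,740.47 × 4% = $4,909.62. Over-quota duty = $233,466.30 × 25.5% = $59,533.91.
Line duty = $4,909.62 + $59,533.91 = $64,443.53.
Total = $44,973.86 + $64,443.53 = $109,417.39.

$109,417.39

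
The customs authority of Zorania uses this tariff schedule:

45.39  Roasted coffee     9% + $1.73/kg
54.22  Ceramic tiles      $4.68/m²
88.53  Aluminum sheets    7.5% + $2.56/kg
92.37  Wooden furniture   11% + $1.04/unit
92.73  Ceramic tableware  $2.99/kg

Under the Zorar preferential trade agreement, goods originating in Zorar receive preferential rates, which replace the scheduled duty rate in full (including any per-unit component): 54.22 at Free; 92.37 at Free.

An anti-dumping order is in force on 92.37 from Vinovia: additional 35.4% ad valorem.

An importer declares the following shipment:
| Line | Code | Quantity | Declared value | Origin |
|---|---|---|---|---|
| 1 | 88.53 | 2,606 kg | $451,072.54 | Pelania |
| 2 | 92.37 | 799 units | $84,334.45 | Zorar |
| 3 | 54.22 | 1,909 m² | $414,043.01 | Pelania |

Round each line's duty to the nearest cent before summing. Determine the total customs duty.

Line 1 (88.53, Pelania, 2,606 kg, $451,072.54):
Base rate for 88.53 is 7.5% + $2.56/kg.
Duty = $451,072.54 × 7.5% + 2,606 × $2.56 = $40,501.80.
Line 2 (92.37, Zorar, 799 units, $84,334.45):
Base rate for 92.37 is 11% + $1.04/unit.
Origin Zorar qualifies under the Zorania–Zorar agreement and 92.37 is covered: preferential rate Free applies instead.
The additional-duty order on 92.37 targets Vinovia, not Zorar; it does not apply.
Duty = $84,334.45 × 0% = $0.00.
Line 3 (54.22, Pelania, 1,909 m², $414,043.01):
Base rate for 54.22 is $4.68/m².
54.22 has an FTA preferential rate, but origin Pelania is not Zorar; base rate stands.
Duty = 1,909 × $4.68 = $8,934.12.
Total = $40,501.80 + $0.00 + $8,934.12 = $49,435.92.

$49,435.92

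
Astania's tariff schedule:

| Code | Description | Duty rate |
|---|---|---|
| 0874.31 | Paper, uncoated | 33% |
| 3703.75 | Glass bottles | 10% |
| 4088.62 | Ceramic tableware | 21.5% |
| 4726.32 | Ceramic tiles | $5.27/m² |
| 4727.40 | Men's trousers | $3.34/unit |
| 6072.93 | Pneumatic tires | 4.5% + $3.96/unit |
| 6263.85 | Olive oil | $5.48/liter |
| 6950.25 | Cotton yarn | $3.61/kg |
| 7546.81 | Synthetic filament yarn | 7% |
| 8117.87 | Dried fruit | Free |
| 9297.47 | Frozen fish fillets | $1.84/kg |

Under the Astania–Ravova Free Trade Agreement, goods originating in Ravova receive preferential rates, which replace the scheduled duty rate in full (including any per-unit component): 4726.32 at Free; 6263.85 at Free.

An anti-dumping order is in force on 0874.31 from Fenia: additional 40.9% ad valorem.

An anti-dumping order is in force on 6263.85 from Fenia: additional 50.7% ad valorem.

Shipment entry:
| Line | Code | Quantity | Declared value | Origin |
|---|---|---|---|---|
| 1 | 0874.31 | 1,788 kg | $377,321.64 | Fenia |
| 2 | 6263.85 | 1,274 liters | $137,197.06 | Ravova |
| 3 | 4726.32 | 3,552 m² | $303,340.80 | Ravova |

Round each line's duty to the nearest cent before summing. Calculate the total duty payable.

$278,840.69

Line 1 (0874.31, Fenia, 1,788 kg, $377,321.64):
Base rate for 0874.31 is 33%.
Additional duty on 0874.31 from Fenia: +40.9%. Applied ad valorem rate: 33% + 40.9% = 73.9%.
Duty = $377,321.64 × 73.9% = $278,840.69.
Line 2 (6263.85, Ravova, 1,274 liters, $137,197.06):
Base rate for 6263.85 is $5.48/liter.
Origin Ravova qualifies under the Astania–Ravova agreement and 6263.85 is covered: preferential rate Free applies instead.
The additional-duty order on 6263.85 targets Fenia, not Ravova; it does not apply.
Duty = $137,197.06 × 0% = $0.00.
Line 3 (4726.32, Ravova, 3,552 m², $303,340.80):
Base rate for 4726.32 is $5.27/m².
Origin Ravova qualifies under the Astania–Ravova agreement and 4726.32 is covered: preferential rate Free applies instead.
Duty = $303,340.80 × 0% = $0.00.
Total = $278,840.69 + $0.00 + $0.00 = $278,840.69.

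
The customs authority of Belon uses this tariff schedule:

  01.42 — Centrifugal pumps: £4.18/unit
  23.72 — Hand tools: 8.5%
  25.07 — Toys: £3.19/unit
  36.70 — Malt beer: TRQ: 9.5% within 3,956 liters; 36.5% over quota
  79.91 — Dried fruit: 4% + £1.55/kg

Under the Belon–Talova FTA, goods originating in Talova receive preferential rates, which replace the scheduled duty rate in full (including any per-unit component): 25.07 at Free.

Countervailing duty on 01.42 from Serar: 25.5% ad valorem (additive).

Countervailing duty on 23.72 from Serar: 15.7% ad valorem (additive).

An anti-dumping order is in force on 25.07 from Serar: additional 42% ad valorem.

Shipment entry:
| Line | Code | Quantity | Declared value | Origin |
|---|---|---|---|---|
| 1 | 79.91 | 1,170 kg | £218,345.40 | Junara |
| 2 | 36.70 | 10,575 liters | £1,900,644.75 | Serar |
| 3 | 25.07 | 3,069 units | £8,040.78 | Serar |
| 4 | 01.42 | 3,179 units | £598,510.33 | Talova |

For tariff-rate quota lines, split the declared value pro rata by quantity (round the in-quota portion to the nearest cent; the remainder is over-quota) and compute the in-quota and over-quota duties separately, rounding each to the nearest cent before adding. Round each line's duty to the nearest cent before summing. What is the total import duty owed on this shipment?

£538,764.91

Line 1 (79.91, Junara, 1,170 kg, £218,345.40):
Base rate for 79.91 is 4% + £1.55/kg.
Duty = £218,345.40 × 4% + 1,170 × £1.55 = £10,547.32.
Line 2 (36.70, Serar, 10,575 liters, £1,900,644.75):
Code 36.70 is under a tariff-rate quota (threshold 3,956 liters). In-quota: 3,956 liters at 9.5%; over-quota: 6,619 liters at 36.5%.
Pro-rata value split: in-quota = £1,900,644.75 × 3,956/10,575 = £711,011.88; over-quota = £1,900,644.75 − £711,011.88 = £1,189,632.87.
In-quota duty = £711,011.88 × 9.5% = £67,546.13. Over-quota duty = £1,189,632.87 × 36.5% = £434,216.00.
Line duty = £67,546.13 + £434,216.00 = £501,762.13.
Line 3 (25.07, Serar, 3,069 units, £8,040.78):
Base rate for 25.07 is £3.19/unit.
25.07 has an FTA preferential rate, but origin Serar is not Talova; base rate stands.
Additional duty on 25.07 from Serar: +42% ad valorem. Applied ad valorem rate = 42%.
Duty = £8,040.78 × 42% + 3,069 × £3.19 = £13,167.24.
Line 4 (01.42, Talova, 3,179 units, £598,510.33):
Base rate for 01.42 is £4.18/unit.
Origin Talova is the FTA partner but 01.42 is not on the preference list; base rate stands.
The additional-duty order on 01.42 targets Serar, not Talova; it does not apply.
Duty = 3,179 × £4.18 = £13,288.22.
Total = £10,547.32 + £501,762.13 + £13,167.24 + £13,288.22 = £538,764.91.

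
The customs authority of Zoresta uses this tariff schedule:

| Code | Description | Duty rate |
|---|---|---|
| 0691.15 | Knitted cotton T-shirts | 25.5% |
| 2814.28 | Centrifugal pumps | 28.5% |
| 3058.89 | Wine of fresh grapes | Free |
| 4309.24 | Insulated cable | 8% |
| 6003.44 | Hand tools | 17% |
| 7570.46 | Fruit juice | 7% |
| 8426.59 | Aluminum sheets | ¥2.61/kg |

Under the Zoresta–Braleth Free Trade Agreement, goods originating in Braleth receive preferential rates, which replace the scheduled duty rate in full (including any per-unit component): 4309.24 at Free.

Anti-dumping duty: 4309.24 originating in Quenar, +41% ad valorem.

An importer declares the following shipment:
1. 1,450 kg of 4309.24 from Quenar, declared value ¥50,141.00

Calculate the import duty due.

¥24,569.09

Line 1 (4309.24, Quenar, 1,450 kg, ¥50,141.00):
Base rate for 4309.24 is 8%.
4309.24 has an FTA preferential rate, but origin Quenar is not Braleth; base rate stands.
Additional duty on 4309.24 from Quenar: +41%. Applied ad valorem rate: 8% + 41% = 49%.
Duty = ¥50,141.00 × 49% = ¥24,569.09.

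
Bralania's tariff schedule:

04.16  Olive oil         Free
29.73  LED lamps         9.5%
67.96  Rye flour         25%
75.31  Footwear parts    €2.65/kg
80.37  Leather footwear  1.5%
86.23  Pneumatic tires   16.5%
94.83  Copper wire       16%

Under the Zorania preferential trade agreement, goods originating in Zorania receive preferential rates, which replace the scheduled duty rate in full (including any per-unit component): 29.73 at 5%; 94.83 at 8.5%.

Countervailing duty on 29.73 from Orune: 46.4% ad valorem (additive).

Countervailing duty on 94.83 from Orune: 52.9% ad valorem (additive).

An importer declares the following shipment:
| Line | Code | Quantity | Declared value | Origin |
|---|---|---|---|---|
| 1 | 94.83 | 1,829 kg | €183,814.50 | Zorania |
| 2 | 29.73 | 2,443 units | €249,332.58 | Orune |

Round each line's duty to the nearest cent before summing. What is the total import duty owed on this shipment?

€155,001.14

Line 1 (94.83, Zorania, 1,829 kg, €183,814.50):
Base rate for 94.83 is 16%.
Origin Zorania qualifies under the Bralania–Zorania agreement and 94.83 is covered: preferential rate 8.5% applies instead.
The additional-duty order on 94.83 targets Orune, not Zorania; it does not apply.
Duty = €183,814.50 × 8.5% = €15,624.23.
Line 2 (29.73, Orune, 2,443 units, €249,332.58):
Base rate for 29.73 is 9.5%.
29.73 has an FTA preferential rate, but origin Orune is not Zorania; base rate stands.
Additional duty on 29.73 from Orune: +46.4%. Applied ad valorem rate: 9.5% + 46.4% = 55.9%.
Duty = €249,332.58 × 55.9% = €139,376.91.
Total = €15,624.23 + €139,376.91 = €155,001.14.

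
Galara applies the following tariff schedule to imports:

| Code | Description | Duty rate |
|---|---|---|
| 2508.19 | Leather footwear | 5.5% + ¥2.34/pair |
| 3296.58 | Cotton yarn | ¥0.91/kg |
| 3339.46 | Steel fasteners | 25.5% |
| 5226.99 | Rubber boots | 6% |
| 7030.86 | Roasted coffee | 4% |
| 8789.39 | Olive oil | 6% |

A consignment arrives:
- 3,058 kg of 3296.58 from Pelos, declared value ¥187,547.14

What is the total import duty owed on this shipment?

Line 1 (3296.58, Pelos, 3,058 kg, ¥187,547.14):
Base rate for 3296.58 is ¥0.91/kg.
Duty = 3,058 × ¥0.91 = ¥2,782.78.

¥2,782.78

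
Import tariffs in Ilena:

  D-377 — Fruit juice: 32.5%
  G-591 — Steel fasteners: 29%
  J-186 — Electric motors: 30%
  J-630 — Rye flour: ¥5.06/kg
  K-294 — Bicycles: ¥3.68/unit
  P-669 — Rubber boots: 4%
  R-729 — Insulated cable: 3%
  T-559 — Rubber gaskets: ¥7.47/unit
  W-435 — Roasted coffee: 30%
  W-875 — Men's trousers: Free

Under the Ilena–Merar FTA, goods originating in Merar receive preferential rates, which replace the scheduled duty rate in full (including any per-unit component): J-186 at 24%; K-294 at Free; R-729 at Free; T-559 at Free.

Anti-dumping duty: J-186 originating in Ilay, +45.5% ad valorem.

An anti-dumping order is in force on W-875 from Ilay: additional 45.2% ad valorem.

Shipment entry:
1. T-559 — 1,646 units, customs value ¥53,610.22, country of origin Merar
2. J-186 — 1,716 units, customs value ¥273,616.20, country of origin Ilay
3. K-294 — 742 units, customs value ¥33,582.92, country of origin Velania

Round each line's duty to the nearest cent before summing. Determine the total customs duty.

¥209,310.79

Line 1 (T-559, Merar, 1,646 units, ¥53,610.22):
Base rate for T-559 is ¥7.47/unit.
Origin Merar qualifies under the Ilena–Merar agreement and T-559 is covered: preferential rate Free applies instead.
Duty = ¥53,610.22 × 0% = ¥0.00.
Line 2 (J-186, Ilay, 1,716 units, ¥273,616.20):
Base rate for J-186 is 30%.
J-186 has an FTA preferential rate, but origin Ilay is not Merar; base rate stands.
Additional duty on J-186 from Ilay: +45.5%. Applied ad valorem rate: 30% + 45.5% = 75.5%.
Duty = ¥273,616.20 × 75.5% = ¥206,580.23.
Line 3 (K-294, Velania, 742 units, ¥33,582.92):
Base rate for K-294 is ¥3.68/unit.
K-294 has an FTA preferential rate, but origin Velania is not Merar; base rate stands.
Duty = 742 × ¥3.68 = ¥2,730.56.
Total = ¥0.00 + ¥206,580.23 + ¥2,730.56 = ¥209,310.79.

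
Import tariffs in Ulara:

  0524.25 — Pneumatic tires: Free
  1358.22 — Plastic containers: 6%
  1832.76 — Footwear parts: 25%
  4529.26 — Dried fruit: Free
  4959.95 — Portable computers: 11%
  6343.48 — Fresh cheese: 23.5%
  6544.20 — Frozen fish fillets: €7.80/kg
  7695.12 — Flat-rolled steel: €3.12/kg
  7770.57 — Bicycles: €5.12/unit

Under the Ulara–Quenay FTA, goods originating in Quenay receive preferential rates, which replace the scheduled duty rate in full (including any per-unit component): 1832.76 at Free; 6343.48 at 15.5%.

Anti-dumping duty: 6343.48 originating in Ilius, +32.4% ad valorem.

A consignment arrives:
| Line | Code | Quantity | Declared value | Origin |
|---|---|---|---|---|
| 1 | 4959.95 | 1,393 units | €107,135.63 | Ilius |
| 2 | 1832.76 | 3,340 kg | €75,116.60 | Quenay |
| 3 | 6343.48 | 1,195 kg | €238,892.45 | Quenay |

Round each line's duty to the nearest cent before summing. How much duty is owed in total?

€48,813.25

Line 1 (4959.95, Ilius, 1,393 units, €107,135.63):
Base rate for 4959.95 is 11%.
Duty = €107,135.63 × 11% = €11,784.92.
Line 2 (1832.76, Quenay, 3,340 kg, €75,116.60):
Base rate for 1832.76 is 25%.
Origin Quenay qualifies under the Ulara–Quenay agreement and 1832.76 is covered: preferential rate Free applies instead.
Duty = €75,116.60 × 0% = €0.00.
Line 3 (6343.48, Quenay, 1,195 kg, €238,892.45):
Base rate for 6343.48 is 23.5%.
Origin Quenay qualifies under the Ulara–Quenay agreement and 6343.48 is covered: preferential rate 15.5% applies instead.
The additional-duty order on 6343.48 targets Ilius, not Quenay; it does not apply.
Duty = €238,892.45 × 15.5% = €37,028.33.
Total = €11,784.92 + €0.00 + €37,028.33 = €48,813.25.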